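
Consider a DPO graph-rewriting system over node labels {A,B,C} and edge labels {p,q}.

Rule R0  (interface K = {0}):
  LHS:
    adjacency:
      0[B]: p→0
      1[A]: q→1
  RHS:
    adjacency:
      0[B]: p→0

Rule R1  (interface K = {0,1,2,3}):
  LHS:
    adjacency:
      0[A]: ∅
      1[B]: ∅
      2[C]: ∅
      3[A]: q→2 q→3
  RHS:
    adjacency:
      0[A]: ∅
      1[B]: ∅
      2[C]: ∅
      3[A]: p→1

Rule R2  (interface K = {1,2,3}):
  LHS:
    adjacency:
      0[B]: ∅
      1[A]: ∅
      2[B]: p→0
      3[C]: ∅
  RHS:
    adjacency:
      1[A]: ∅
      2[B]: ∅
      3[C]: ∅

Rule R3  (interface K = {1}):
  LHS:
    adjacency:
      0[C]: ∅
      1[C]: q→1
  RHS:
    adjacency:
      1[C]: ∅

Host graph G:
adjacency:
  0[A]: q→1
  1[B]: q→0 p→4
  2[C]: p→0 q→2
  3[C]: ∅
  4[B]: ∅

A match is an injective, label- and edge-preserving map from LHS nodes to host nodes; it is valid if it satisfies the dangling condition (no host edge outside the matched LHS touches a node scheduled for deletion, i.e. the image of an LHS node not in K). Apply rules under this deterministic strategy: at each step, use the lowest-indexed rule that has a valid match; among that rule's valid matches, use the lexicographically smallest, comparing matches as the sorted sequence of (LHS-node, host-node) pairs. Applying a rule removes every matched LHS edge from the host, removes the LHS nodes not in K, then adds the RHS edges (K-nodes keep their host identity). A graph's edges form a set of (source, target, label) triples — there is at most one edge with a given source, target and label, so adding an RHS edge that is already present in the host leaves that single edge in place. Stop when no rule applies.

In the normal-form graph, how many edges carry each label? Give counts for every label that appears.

Answer: p:1 q:2

Steps:
[0] host  ⇒  5 nodes, 5 edges  {0-q->1 1-q->0 1-p->4 2-p->0 2-q->2}
[1] R2 @ {0↦4, 1↦0, 2↦1, 3↦2}  ⇒  4 nodes, 4 edges  {0-q->1 1-q->0 2-p->0 2-q->2}
[2] R3 @ {0↦3, 1↦2}  ⇒  3 nodes, 3 edges  {0-q->1 1-q->0 2-p->0}
normal form: no rule applies after step 2
NF edges: [(0, 1, 'q'), (1, 0, 'q'), (2, 0, 'p')]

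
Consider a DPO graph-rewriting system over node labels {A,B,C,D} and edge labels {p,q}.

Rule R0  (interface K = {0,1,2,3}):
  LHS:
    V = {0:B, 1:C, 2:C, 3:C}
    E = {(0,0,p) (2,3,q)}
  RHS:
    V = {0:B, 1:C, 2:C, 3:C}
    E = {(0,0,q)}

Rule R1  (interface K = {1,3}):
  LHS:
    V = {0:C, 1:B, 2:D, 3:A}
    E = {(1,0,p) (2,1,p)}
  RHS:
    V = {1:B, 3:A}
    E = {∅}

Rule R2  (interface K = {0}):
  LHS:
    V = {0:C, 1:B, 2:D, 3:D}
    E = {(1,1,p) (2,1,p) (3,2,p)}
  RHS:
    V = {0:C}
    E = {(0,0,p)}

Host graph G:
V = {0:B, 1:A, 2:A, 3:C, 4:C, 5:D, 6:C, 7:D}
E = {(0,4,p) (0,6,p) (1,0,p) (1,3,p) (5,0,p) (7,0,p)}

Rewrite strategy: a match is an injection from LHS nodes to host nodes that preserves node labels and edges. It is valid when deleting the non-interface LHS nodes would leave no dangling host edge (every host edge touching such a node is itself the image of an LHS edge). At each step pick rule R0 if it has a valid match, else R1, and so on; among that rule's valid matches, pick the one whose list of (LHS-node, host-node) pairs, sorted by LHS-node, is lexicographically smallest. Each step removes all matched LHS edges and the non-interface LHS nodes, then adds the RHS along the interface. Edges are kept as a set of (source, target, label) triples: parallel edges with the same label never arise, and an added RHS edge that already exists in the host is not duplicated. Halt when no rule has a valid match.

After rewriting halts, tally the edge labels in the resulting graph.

Answer: p:2

Steps:
[0] host  ⇒  8 nodes, 6 edges  {0-p->4 0-p->6 1-p->0 1-p->3 5-p->0 7-p->0}
[1] R1 @ {0↦4, 1↦0, 2↦5, 3↦1}  ⇒  6 nodes, 4 edges  {0-p->6 1-p->0 1-p->3 7-p->0}
[2] R1 @ {0↦6, 1↦0, 2↦7, 3↦1}  ⇒  4 nodes, 2 edges  {1-p->0 1-p->3}
final graph: no rule applies after step 2
NF edges: [(1, 0, 'p'), (1, 3, 'p')]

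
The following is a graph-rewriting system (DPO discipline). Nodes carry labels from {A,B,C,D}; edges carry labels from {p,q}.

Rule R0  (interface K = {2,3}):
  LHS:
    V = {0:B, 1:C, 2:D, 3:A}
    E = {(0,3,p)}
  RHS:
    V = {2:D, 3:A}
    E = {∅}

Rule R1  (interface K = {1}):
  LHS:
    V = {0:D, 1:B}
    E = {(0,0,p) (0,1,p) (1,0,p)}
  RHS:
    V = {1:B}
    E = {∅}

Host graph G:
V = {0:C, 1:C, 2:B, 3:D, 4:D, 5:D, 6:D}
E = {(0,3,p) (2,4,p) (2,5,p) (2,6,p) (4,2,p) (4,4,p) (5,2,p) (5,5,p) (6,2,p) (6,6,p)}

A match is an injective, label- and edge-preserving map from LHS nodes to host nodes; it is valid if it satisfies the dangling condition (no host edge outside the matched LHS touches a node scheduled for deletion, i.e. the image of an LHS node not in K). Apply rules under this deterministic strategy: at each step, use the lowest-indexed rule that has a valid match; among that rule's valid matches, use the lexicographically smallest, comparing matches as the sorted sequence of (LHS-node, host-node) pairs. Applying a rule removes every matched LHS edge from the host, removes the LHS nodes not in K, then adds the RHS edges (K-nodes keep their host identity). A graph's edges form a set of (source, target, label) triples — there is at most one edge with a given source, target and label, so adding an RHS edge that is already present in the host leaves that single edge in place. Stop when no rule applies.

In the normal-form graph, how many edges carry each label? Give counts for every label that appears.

Answer: p:1

Derivation:
start.  V:7 E:10  edges: 0-p->3 2-p->4 2-p->5 2-p->6 4-p->2 4-p->4 5-p->2 5-p->5 6-p->2 6-p->6
1. fire R1 via {0↦4, 1↦2}  →  V:6 E:7  edges: 0-p->3 2-p->5 2-p->6 5-p->2 5-p->5 6-p->2 6-p->6
2. fire R1 via {0↦5, 1↦2}  →  V:5 E:4  edges: 0-p->3 2-p->6 6-p->2 6-p->6
3. fire R1 via {0↦6, 1↦2}  →  V:4 E:1  edges: 0-p->3
normal form: no rule applies after step 3
NF edges: [(0, 3, 'p')]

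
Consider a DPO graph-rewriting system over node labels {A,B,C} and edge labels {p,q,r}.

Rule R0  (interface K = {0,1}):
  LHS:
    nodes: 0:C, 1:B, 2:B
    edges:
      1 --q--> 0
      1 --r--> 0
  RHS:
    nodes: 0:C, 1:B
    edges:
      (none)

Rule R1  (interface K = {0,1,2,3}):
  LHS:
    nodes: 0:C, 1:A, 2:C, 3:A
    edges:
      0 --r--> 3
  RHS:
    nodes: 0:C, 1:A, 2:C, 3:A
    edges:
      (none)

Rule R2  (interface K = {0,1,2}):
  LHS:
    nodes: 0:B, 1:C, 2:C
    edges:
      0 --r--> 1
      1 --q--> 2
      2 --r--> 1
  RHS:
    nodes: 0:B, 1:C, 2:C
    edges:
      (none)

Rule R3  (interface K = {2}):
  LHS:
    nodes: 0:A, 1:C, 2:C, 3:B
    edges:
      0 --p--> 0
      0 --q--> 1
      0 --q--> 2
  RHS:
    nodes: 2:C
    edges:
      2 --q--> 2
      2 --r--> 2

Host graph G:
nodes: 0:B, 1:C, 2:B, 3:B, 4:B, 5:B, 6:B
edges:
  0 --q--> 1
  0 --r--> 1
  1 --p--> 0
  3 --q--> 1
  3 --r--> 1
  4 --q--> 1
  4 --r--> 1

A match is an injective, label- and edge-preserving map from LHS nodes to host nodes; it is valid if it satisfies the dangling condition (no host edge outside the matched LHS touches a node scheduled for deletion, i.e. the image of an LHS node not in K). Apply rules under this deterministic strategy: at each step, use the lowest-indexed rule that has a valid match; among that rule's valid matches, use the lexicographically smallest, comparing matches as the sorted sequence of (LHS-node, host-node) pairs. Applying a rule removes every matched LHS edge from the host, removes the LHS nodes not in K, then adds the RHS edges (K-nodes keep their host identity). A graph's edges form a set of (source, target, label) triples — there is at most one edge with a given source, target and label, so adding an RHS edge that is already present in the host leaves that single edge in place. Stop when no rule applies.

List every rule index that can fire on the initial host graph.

Answer: [R0]

Rewrite trace:
R0: 9 valid matches — {0↦1, 1↦0, 2↦2}, {0↦1, 1↦0, 2↦5}, {0↦1, 1↦0, 2↦6} (+6 more)
R1: no valid match — LHS pattern not found
R2: no valid match — LHS pattern not found
R3: no valid match — LHS pattern not found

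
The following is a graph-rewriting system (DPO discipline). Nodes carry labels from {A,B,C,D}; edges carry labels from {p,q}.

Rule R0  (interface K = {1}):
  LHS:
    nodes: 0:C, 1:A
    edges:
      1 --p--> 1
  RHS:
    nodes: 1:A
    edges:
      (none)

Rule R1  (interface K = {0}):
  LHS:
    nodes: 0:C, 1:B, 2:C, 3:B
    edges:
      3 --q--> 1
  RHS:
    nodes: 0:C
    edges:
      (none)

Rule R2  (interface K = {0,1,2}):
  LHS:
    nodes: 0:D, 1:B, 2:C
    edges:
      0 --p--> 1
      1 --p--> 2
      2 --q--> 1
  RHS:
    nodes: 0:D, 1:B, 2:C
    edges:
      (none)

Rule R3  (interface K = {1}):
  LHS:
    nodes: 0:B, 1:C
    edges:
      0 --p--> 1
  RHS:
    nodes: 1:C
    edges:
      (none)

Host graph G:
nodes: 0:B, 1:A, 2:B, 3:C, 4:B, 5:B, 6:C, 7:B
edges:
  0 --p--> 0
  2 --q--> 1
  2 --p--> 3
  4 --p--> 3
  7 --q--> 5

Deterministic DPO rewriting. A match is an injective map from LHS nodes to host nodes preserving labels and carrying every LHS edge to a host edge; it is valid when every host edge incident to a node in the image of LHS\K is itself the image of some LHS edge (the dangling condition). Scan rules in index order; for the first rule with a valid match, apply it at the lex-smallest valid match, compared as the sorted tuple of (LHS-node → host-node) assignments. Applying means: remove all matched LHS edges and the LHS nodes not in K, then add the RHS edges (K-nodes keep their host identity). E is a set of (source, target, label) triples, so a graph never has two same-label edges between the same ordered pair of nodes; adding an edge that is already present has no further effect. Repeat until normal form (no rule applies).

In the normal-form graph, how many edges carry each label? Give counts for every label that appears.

start.  V:8 E:5  edges: 0-p->0 2-q->1 2-p->3 4-p->3 7-q->5
1. fire R1 via {0↦3, 1↦5, 2↦6, 3↦7}  →  V:5 E:4  edges: 0-p->0 2-q->1 2-p->3 4-p->3
2. fire R3 via {0↦4, 1↦3}  →  V:4 E:3  edges: 0-p->0 2-q->1 2-p->3
normal form: no rule applies after step 2
NF edges: [(0, 0, 'p'), (2, 1, 'q'), (2, 3, 'p')]

Answer: p:2 q:1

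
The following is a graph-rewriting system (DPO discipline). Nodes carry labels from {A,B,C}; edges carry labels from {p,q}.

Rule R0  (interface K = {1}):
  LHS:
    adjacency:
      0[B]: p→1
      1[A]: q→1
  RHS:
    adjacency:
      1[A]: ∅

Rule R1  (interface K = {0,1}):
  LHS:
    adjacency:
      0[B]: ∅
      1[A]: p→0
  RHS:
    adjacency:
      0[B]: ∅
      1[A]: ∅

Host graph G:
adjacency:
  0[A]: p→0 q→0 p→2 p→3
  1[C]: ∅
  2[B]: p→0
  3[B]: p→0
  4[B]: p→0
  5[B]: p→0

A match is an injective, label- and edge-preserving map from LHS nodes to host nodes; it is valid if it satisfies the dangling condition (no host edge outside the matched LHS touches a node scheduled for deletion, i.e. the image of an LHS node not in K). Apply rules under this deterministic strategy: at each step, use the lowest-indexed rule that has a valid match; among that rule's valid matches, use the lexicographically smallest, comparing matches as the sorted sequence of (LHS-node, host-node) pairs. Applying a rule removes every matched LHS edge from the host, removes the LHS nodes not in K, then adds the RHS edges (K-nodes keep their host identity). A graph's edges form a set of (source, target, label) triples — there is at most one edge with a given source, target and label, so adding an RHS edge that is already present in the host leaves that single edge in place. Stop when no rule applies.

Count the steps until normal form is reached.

Answer: 3

Rewrite trace:
[0] host  ⇒  6 nodes, 8 edges  {0-p->0 0-q->0 0-p->2 0-p->3 2-p->0 3-p->0 4-p->0 5-p->0}
[1] R0 @ {0↦4, 1↦0}  ⇒  5 nodes, 6 edges  {0-p->0 0-p->2 0-p->3 2-p->0 3-p->0 5-p->0}
[2] R1 @ {0↦2, 1↦0}  ⇒  5 nodes, 5 edges  {0-p->0 0-p->3 2-p->0 3-p->0 5-p->0}
[3] R1 @ {0↦3, 1↦0}  ⇒  5 nodes, 4 edges  {0-p->0 2-p->0 3-p->0 5-p->0}
final graph: no rule applies after step 3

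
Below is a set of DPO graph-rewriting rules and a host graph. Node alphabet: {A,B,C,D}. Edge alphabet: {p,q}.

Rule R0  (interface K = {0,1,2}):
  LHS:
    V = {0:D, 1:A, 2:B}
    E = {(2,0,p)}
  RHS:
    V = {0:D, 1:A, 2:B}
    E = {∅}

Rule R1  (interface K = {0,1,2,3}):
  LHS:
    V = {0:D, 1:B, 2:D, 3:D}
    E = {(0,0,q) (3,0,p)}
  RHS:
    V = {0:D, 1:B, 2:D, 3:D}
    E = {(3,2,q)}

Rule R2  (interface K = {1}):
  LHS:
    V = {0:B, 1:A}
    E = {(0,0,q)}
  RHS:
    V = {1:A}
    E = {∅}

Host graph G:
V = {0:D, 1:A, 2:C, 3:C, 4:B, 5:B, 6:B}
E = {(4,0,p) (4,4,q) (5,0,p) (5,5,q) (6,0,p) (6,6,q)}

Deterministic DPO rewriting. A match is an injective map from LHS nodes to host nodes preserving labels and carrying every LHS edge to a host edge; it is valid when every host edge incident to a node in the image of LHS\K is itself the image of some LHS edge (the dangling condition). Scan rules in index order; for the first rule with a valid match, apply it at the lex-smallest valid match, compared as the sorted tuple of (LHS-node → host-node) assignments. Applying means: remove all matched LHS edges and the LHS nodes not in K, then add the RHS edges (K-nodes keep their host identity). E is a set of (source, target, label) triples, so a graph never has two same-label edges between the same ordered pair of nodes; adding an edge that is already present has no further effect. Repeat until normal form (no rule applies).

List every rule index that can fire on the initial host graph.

R0: 3 valid matches — {0↦0, 1↦1, 2↦4}, {0↦0, 1↦1, 2↦5}, {0↦0, 1↦1, 2↦6}
R1: no valid match — LHS pattern not found
R2: no valid match — 3 raw matches, all fail dangling condition

Answer: [R0]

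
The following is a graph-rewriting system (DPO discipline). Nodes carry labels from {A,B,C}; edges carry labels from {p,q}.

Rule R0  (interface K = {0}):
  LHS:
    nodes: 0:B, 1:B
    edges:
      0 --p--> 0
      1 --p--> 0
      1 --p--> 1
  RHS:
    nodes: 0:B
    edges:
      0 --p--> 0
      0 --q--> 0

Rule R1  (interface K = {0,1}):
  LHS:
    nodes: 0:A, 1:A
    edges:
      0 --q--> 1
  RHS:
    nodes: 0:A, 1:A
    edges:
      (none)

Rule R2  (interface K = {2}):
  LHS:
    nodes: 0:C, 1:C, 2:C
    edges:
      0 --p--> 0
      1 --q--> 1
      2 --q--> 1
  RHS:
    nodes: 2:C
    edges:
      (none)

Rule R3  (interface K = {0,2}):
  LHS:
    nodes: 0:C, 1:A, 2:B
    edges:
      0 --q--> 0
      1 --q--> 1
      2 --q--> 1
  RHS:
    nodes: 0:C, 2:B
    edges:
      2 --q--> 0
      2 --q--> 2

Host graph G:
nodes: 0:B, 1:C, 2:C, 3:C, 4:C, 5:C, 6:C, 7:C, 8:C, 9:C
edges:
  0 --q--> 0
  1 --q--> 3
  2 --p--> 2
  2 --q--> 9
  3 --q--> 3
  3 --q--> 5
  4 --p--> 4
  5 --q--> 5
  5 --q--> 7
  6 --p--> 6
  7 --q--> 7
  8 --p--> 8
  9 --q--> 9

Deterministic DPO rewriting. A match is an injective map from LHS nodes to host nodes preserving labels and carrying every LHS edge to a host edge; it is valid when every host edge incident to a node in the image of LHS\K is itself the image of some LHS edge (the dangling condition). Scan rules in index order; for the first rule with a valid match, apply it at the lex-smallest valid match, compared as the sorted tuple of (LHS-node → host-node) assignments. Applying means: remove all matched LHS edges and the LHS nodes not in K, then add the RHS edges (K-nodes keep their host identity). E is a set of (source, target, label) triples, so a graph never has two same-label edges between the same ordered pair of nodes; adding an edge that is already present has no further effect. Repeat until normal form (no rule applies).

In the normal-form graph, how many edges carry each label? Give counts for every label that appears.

Answer: p:1 q:3

Steps:
start.  V:10 E:13  edges: 0-q->0 1-q->3 2-p->2 2-q->9 3-q->3 3-q->5 4-p->4 5-q->5 5-q->7 6-p->6 7-q->7 8-p->8 9-q->9
1. fire R2 via {0↦4, 1↦7, 2↦5}  →  V:8 E:10  edges: 0-q->0 1-q->3 2-p->2 2-q->9 3-q->3 3-q->5 5-q->5 6-p->6 8-p->8 9-q->9
2. fire R2 via {0↦6, 1↦5, 2↦3}  →  V:6 E:7  edges: 0-q->0 1-q->3 2-p->2 2-q->9 3-q->3 8-p->8 9-q->9
3. fire R2 via {0↦8, 1↦3, 2↦1}  →  V:4 E:4  edges: 0-q->0 2-p->2 2-q->9 9-q->9
final graph: no rule applies after step 3
NF edges: [(0, 0, 'q'), (2, 2, 'p'), (2, 9, 'q'), (9, 9, 'q')]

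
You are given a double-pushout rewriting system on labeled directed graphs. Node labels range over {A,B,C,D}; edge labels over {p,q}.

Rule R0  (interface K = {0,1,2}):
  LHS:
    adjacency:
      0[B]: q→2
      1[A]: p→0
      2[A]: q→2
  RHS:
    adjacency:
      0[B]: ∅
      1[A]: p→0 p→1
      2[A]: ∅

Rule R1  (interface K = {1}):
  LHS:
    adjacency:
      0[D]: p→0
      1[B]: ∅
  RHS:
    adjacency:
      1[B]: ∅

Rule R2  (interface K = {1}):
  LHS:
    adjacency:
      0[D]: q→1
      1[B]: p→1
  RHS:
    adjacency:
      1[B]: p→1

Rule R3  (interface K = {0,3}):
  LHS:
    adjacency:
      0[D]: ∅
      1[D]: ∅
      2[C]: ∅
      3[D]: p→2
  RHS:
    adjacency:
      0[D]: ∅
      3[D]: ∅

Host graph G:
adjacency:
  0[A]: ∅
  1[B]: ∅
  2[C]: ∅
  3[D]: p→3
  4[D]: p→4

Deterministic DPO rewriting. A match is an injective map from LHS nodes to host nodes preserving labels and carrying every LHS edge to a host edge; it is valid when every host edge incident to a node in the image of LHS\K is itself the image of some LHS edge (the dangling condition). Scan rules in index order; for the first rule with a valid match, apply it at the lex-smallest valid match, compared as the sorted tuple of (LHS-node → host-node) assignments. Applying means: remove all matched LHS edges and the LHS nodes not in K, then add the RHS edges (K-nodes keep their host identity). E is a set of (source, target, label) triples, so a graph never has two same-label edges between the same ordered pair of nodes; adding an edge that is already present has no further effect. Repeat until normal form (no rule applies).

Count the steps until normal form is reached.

Answer: 2

Rewrite trace:
start.  V:5 E:2  edges: 3-p->3 4-p->4
1. fire R1 via {0↦3, 1↦1}  →  V:4 E:1  edges: 4-p->4
2. fire R1 via {0↦4, 1↦1}  →  V:3 E:0  edges: ∅
halt: no rule applies after step 2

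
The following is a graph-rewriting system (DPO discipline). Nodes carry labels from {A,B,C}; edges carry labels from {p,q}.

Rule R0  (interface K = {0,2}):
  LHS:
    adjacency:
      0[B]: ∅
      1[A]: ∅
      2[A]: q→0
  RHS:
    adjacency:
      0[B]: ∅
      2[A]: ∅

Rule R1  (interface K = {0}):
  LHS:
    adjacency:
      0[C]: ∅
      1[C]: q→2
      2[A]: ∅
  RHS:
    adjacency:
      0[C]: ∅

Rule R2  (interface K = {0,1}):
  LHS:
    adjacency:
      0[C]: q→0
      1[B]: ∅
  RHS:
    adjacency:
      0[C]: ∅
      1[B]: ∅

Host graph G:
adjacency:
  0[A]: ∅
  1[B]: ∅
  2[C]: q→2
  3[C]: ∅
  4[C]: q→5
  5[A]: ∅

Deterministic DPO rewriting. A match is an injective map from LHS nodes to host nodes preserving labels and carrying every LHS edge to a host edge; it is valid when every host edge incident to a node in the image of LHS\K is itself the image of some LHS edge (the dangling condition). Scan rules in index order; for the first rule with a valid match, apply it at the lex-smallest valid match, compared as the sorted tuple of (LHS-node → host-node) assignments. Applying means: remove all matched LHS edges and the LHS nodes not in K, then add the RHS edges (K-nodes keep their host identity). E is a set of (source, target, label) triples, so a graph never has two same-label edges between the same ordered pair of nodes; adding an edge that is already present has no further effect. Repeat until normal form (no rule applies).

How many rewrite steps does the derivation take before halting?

Answer: 2

Steps:
start.  V:6 E:2  edges: 2-q->2 4-q->5
1. fire R1 via {0↦2, 1↦4, 2↦5}  →  V:4 E:1  edges: 2-q->2
2. fire R2 via {0↦2, 1↦1}  →  V:4 E:0  edges: ∅
normal form: no rule applies after step 2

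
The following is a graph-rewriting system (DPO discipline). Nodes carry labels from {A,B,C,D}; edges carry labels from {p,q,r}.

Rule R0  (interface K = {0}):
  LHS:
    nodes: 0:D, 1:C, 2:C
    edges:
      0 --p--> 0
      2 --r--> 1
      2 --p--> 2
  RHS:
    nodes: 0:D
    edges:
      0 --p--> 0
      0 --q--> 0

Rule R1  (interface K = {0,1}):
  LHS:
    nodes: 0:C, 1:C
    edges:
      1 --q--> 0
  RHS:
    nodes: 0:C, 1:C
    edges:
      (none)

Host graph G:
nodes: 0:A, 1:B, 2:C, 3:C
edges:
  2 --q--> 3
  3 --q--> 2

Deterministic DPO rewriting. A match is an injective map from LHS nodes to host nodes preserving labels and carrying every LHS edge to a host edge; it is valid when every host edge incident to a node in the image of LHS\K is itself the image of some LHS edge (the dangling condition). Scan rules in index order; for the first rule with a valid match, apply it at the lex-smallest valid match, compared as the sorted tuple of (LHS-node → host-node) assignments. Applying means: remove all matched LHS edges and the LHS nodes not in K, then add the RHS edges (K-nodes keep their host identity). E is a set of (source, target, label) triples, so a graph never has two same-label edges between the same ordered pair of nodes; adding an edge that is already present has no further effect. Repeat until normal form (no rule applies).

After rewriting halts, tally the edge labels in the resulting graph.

Answer: (no edges)

Rewrite trace:
[0] host  ⇒  4 nodes, 2 edges  {2-q->3 3-q->2}
[1] R1 @ {0↦2, 1↦3}  ⇒  4 nodes, 1 edges  {2-q->3}
[2] R1 @ {0↦3, 1↦2}  ⇒  4 nodes, 0 edges  {∅}
normal form: no rule applies after step 2
NF edges: []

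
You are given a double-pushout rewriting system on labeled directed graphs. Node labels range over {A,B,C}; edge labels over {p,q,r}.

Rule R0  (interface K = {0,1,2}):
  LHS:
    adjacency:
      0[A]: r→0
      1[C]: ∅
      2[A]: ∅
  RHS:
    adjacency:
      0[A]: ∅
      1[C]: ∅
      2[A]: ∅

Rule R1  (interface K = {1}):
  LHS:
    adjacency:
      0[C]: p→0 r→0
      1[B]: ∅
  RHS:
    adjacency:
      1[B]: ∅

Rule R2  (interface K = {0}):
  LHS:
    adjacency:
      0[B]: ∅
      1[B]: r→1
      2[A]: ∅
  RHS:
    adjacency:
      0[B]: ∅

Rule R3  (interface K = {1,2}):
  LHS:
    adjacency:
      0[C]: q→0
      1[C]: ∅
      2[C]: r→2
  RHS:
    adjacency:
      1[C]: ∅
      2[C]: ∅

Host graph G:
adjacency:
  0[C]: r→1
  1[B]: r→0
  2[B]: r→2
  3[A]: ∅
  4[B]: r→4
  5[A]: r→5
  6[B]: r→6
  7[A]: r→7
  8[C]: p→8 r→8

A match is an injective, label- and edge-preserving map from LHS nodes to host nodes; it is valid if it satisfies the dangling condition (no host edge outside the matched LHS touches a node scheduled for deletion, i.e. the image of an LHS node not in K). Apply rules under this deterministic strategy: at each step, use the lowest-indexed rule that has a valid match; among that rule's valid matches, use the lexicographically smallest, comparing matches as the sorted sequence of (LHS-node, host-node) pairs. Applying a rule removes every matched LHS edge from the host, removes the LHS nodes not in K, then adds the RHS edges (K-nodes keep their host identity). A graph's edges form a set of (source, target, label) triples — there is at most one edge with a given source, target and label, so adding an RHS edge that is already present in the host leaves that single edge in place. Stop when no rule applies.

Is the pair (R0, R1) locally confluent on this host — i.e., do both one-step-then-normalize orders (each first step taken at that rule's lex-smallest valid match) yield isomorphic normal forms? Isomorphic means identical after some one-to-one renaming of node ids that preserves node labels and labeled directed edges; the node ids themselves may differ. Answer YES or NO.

Answer: YES

Derivation:
branch R0-first: apply at {0↦5, 1↦0, 2↦3} → |E|=8, then 5 more step(s) → NF |V|=2 |E|=2 V={0:C, 1:B} E=0-r->1 1-r->0
branch R1-first: apply at {0↦8, 1↦1} → |E|=7, then 5 more step(s) → NF |V|=2 |E|=2 V={0:C, 1:B} E=0-r->1 1-r->0
graphs isomorphic (equal up to label-preserving node renaming)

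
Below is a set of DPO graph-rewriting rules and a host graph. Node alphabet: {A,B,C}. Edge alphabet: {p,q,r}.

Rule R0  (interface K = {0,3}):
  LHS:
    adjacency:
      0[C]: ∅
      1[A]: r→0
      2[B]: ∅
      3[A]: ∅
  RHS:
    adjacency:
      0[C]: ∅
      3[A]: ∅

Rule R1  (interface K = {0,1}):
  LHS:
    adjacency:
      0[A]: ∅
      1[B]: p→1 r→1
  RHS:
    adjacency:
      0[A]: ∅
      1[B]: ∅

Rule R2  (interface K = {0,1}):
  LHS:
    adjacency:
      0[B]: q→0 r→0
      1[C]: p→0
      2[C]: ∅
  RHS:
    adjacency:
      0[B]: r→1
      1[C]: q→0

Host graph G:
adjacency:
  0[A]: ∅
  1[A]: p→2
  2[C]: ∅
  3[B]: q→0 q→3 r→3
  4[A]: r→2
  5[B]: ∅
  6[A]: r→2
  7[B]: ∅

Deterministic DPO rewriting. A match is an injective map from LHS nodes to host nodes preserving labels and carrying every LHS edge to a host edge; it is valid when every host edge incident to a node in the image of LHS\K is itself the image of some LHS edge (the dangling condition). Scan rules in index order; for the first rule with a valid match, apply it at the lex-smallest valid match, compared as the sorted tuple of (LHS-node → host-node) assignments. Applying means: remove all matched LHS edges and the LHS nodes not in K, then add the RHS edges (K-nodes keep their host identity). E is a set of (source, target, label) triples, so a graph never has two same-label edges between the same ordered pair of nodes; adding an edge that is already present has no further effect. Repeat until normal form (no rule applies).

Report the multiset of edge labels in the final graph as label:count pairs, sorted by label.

Answer: p:1 q:2 r:1

Steps:
start.  V:8 E:6  edges: 1-p->2 3-q->0 3-q->3 3-r->3 4-r->2 6-r->2
1. fire R0 via {0↦2, 1↦4, 2↦5, 3↦0}  →  V:6 E:5  edges: 1-p->2 3-q->0 3-q->3 3-r->3 6-r->2
2. fire R0 via {0↦2, 1↦6, 2↦7, 3↦0}  →  V:4 E:4  edges: 1-p->2 3-q->0 3-q->3 3-r->3
final graph: no rule applies after step 2
NF edges: [(1, 2, 'p'), (3, 0, 'q'), (3, 3, 'q'), (3, 3, 'r')]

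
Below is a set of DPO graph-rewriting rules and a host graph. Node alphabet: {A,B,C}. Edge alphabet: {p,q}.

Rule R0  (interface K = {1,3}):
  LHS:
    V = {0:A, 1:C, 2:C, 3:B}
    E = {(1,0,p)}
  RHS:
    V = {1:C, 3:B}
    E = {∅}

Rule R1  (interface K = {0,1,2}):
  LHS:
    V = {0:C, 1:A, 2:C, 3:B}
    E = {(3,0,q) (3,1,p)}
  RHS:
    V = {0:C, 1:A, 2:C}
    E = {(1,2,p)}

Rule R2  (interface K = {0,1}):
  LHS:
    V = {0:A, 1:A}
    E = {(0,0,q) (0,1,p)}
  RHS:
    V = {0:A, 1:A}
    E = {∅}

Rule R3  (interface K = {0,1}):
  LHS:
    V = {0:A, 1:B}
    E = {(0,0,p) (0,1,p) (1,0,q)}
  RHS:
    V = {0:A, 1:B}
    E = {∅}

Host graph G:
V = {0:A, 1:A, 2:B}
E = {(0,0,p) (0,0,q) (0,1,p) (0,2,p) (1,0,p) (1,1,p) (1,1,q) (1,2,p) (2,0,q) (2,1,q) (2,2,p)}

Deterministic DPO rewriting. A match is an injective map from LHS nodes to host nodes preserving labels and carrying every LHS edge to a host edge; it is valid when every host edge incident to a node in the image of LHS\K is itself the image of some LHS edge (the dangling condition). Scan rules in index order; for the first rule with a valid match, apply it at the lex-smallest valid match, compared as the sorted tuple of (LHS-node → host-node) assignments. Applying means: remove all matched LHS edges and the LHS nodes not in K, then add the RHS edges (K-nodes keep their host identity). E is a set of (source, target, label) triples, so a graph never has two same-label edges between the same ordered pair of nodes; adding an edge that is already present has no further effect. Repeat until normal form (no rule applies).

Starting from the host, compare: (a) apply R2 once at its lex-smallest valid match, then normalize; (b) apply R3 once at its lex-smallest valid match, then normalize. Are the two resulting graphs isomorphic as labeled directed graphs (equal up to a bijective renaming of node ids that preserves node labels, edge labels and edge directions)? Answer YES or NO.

Answer: YES

Rewrite trace:
branch R2-first: apply at {0↦0, 1↦1} → |E|=9, then 3 more step(s) → NF |V|=3 |E|=1 V={0:A, 1:A, 2:B} E=2-p->2
branch R3-first: apply at {0↦0, 1↦2} → |E|=8, then 3 more step(s) → NF |V|=3 |E|=1 V={0:A, 1:A, 2:B} E=2-p->2
graphs isomorphic (equal up to label-preserving node renaming)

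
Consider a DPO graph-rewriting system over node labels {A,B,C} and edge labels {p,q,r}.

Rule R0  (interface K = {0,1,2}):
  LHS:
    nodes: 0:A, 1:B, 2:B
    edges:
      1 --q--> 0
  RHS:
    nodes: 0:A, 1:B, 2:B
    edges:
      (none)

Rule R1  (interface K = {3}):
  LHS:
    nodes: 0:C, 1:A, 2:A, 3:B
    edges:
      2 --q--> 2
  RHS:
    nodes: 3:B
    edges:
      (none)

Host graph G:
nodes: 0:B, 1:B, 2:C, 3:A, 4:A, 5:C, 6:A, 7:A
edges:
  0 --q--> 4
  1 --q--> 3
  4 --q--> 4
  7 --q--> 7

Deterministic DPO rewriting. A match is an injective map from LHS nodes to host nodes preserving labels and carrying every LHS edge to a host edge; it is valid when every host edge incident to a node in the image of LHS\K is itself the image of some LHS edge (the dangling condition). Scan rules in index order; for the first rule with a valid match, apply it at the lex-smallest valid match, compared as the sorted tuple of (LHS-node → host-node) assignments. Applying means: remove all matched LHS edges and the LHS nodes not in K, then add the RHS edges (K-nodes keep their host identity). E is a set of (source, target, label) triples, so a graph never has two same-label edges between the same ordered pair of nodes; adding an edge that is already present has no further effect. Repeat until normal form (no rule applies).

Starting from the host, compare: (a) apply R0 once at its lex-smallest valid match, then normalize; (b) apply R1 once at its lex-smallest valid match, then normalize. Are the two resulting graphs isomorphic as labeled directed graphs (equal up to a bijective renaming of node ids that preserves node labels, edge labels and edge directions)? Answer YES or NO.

Answer: YES

Rewrite trace:
branch R0-first: apply at {0↦3, 1↦1, 2↦0} → |E|=3, then 3 more step(s) → NF |V|=2 |E|=0 V={0:B, 1:B} E=∅
branch R1-first: apply at {0↦2, 1↦6, 2↦7, 3↦0} → |E|=3, then 3 more step(s) → NF |V|=2 |E|=0 V={0:B, 1:B} E=∅
graphs isomorphic (equal up to label-preserving node renaming)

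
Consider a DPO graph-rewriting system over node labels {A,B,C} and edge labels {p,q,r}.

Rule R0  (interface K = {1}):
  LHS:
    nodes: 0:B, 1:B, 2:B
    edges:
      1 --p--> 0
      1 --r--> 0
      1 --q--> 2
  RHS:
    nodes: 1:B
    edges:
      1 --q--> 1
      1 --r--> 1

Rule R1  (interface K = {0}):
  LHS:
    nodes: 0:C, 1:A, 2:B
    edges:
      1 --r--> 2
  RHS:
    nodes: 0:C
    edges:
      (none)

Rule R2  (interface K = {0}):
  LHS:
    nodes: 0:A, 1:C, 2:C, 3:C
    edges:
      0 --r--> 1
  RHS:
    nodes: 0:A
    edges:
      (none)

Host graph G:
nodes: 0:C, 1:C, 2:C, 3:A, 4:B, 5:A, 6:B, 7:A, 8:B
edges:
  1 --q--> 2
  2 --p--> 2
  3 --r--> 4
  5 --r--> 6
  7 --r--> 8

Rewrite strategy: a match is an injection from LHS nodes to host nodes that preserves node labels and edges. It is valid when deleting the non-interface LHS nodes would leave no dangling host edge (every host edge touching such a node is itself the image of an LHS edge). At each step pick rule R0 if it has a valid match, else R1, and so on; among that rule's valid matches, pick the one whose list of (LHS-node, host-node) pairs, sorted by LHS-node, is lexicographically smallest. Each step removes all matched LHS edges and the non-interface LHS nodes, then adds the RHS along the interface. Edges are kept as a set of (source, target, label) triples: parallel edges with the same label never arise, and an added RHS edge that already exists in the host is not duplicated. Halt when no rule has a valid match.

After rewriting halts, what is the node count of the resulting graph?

Answer: 3

Derivation:
initial: |V|=9 |E|=5  E = 1-q->2 2-p->2 3-r->4 5-r->6 7-r->8
step 1: apply R1 at {0↦0, 1↦3, 2↦4}  → |V|=7 |E|=4  E = 1-q->2 2-p->2 5-r->6 7-r->8
step 2: apply R1 at {0↦0, 1↦5, 2↦6}  → |V|=5 |E|=3  E = 1-q->2 2-p->2 7-r->8
step 3: apply R1 at {0↦0, 1↦7, 2↦8}  → |V|=3 |E|=2  E = 1-q->2 2-p->2
halt: no rule applies after step 3
NF nodes: {0:C, 1:C, 2:C}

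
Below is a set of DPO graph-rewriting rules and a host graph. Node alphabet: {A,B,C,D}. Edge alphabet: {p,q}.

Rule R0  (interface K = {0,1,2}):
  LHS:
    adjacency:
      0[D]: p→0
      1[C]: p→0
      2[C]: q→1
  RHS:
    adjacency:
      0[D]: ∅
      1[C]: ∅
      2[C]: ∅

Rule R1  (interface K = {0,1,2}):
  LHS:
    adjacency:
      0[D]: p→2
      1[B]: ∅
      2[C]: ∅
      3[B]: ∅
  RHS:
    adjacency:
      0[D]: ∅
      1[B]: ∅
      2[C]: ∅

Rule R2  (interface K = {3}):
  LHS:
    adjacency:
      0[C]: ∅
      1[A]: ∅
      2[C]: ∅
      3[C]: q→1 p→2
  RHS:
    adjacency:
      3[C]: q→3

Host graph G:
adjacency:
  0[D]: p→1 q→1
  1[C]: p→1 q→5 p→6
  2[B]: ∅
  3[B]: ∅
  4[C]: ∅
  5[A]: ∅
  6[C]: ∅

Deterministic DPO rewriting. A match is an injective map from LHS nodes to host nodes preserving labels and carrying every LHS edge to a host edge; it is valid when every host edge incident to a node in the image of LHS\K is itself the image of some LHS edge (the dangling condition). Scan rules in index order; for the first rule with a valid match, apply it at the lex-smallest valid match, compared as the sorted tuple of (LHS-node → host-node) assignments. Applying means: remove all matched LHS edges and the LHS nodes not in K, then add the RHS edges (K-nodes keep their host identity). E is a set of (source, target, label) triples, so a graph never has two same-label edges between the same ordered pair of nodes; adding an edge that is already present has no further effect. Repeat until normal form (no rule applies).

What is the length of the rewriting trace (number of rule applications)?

[0] host  ⇒  7 nodes, 5 edges  {0-p->1 0-q->1 1-p->1 1-q->5 1-p->6}
[1] R1 @ {0↦0, 1↦2, 2↦1, 3↦3}  ⇒  6 nodes, 4 edges  {0-q->1 1-p->1 1-q->5 1-p->6}
[2] R2 @ {0↦4, 1↦5, 2↦6, 3↦1}  ⇒  3 nodes, 3 edges  {0-q->1 1-p->1 1-q->1}
normal form: no rule applies after step 2

Answer: 2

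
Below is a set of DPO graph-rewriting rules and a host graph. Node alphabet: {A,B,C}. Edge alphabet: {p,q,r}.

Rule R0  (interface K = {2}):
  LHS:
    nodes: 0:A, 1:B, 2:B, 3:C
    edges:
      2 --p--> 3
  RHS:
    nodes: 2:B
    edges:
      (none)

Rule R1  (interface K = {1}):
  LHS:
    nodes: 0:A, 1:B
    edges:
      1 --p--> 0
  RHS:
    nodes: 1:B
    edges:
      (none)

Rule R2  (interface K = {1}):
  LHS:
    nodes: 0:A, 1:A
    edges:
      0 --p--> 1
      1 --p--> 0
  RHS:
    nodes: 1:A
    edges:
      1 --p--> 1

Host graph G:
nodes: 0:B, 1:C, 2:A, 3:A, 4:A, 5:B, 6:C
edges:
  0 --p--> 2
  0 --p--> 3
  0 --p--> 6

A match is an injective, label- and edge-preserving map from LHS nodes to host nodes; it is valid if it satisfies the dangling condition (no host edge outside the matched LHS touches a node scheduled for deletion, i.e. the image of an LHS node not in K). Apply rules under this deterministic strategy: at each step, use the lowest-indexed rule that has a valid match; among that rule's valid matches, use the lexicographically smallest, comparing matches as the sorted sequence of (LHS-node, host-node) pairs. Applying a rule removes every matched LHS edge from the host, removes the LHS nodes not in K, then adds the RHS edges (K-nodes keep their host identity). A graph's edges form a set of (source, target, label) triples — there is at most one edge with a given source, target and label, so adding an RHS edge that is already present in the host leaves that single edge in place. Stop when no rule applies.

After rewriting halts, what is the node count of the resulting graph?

Answer: 2

Rewrite trace:
initial: |V|=7 |E|=3  E = 0-p->2 0-p->3 0-p->6
step 1: apply R0 at {0↦4, 1↦5, 2↦0, 3↦6}  → |V|=4 |E|=2  E = 0-p->2 0-p->3
step 2: apply R1 at {0↦2, 1↦0}  → |V|=3 |E|=1  E = 0-p->3
step 3: apply R1 at {0↦3, 1↦0}  → |V|=2 |E|=0  E = ∅
normal form: no rule applies after step 3
NF nodes: {0:B, 1:C}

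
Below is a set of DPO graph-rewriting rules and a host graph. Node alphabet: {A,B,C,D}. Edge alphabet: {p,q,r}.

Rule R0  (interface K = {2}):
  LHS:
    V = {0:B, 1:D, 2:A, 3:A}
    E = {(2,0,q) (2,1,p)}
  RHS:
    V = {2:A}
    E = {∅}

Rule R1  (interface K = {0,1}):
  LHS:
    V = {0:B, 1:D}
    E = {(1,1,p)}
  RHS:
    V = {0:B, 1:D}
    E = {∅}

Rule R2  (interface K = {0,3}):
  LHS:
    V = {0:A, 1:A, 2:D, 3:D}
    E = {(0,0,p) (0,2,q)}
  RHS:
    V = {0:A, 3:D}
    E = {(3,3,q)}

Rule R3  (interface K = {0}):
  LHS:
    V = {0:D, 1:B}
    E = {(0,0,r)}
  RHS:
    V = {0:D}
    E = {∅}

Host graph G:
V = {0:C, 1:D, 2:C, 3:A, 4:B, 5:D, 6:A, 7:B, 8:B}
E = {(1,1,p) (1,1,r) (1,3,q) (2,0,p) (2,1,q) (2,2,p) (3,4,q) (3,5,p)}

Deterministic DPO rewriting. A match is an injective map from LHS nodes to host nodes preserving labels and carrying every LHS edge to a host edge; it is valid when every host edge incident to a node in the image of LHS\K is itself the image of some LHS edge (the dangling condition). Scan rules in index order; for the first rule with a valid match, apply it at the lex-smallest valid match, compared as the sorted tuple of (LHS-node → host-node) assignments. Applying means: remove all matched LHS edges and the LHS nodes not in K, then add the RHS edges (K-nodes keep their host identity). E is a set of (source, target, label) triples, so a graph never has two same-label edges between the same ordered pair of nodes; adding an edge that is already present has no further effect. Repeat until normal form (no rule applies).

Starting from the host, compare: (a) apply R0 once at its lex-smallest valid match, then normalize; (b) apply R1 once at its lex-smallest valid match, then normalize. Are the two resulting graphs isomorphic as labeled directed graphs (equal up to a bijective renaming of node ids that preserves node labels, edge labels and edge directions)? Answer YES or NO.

branch R0-first: apply at {0↦4, 1↦5, 2↦3, 3↦6} → |E|=6, then 2 more step(s) → NF |V|=5 |E|=4 V={0:C, 1:D, 2:C, 3:A, 8:B} E=1-q->3 2-p->0 2-q->1 2-p->2
branch R1-first: apply at {0↦4, 1↦1} → |E|=7, then 2 more step(s) → NF |V|=5 |E|=4 V={0:C, 1:D, 2:C, 3:A, 8:B} E=1-q->3 2-p->0 2-q->1 2-p->2
graphs isomorphic (equal up to label-preserving node renaming)

Answer: YES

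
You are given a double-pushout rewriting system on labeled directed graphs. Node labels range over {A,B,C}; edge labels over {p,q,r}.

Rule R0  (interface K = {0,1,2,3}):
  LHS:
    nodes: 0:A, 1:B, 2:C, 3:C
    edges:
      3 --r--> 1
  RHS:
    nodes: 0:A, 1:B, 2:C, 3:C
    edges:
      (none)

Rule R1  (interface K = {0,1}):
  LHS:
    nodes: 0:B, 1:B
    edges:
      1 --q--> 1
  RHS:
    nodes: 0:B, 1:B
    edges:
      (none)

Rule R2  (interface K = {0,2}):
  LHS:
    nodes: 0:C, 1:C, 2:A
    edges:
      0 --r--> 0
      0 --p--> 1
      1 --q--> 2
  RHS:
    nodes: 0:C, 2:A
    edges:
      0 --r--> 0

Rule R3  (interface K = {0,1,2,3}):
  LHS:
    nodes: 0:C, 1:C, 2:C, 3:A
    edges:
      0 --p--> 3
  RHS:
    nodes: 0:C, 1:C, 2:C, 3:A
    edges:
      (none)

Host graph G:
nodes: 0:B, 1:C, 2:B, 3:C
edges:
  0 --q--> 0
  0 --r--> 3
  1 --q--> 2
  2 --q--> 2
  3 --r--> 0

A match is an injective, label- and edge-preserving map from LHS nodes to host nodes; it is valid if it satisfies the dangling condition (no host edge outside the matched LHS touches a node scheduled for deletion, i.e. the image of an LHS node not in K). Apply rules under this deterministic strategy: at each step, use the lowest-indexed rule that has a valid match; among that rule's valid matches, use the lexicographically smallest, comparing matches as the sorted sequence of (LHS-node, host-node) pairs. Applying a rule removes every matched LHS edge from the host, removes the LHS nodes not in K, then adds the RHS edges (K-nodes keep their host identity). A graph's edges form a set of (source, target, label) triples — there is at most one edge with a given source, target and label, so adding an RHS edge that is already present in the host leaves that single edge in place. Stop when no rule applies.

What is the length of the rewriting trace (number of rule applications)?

[0] host  ⇒  4 nodes, 5 edges  {0-q->0 0-r->3 1-q->2 2-q->2 3-r->0}
[1] R1 @ {0↦0, 1↦2}  ⇒  4 nodes, 4 edges  {0-q->0 0-r->3 1-q->2 3-r->0}
[2] R1 @ {0↦2, 1↦0}  ⇒  4 nodes, 3 edges  {0-r->3 1-q->2 3-r->0}
halt: no rule applies after step 2

Answer: 2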